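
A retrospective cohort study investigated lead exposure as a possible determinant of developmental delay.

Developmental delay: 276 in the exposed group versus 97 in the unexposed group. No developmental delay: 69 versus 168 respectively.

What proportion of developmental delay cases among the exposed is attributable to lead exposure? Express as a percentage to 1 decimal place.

54.2

From the description: a = 276, b = 69, c = 97, d = 168.
Risk in exposed = 276/345 = 0.80000; risk in unexposed = 97/265 = 0.36604.
RR = 0.80000/0.36604 = 2.18557
AR% = (RR − 1)/RR × 100 = (2.18557 − 1)/2.18557 × 100 = 54.2453%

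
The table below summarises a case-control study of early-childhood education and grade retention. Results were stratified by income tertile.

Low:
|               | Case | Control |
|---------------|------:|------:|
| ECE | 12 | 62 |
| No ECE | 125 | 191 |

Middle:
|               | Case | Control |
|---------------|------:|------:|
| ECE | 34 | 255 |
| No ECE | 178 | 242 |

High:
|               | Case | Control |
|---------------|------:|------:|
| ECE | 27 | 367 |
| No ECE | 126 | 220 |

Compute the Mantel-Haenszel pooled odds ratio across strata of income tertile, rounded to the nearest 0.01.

0.17

OR_MH = Σ(aᵢdᵢ/nᵢ) / Σ(bᵢcᵢ/nᵢ), where nᵢ is the stratum total.
Stratum 1 (Low): n = 390; a·d/n = 12·191/390 = 5.8769; b·c/n = 62·125/390 = 19.8718
Stratum 2 (Middle): n = 709; a·d/n = 34·242/709 = 11.6051; b·c/n = 255·178/709 = 64.0197
Stratum 3 (High): n = 740; a·d/n = 27·220/740 = 8.0270; b·c/n = 367·126/740 = 62.4892
OR_MH = (5.8769 + 11.6051 + 8.0270) / (19.8718 + 64.0197 + 62.4892) = 25.5090 / 146.3807 = 0.17426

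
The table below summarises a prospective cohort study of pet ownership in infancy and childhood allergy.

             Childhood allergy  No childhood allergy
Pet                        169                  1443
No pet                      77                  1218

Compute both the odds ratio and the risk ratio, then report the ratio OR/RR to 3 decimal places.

1.051

Cells: a = 169, b = 1443, c = 77, d = 1218.
OR = (169·1218)/(1443·77) = 205842/111111 = 1.85258
Risk in exposed = 169/1612 = 0.10484; risk in unexposed = 77/1295 = 0.05946; RR = 1.76320
OR/RR = 1.85258 / 1.76320 = 1.05069
The outcome is not rare, so the OR lies further from 1 than the RR.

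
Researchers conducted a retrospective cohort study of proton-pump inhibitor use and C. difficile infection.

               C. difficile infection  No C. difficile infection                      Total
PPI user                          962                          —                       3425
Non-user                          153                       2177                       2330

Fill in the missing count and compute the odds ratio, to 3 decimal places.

The missing cell is in the exposed row: 3425 − 962 = 2463.
So a = 962, b = 2463, c = 153, d = 2177.
OR = (a·d)/(b·c) = (962 × 2177) / (2463 × 153) = 2094274 / 376839 = 5.55748

5.557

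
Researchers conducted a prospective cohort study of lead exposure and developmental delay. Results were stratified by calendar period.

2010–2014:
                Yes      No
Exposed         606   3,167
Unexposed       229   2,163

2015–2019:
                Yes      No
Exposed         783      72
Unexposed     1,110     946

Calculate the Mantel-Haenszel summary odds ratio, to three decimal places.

OR_MH = Σ(aᵢdᵢ/nᵢ) / Σ(bᵢcᵢ/nᵢ), where nᵢ is the stratum total.
Stratum 1 (2010–2014): n = 6165; a·d/n = 606·2163/6165 = 212.6161; b·c/n = 3167·229/6165 = 117.6388
Stratum 2 (2015–2019): n = 2911; a·d/n = 783·946/2911 = 254.4548; b·c/n = 72·1110/2911 = 27.4545
OR_MH = (212.6161 + 254.4548) / (117.6388 + 27.4545) = 467.0709 / 145.0933 = 3.21911

3.219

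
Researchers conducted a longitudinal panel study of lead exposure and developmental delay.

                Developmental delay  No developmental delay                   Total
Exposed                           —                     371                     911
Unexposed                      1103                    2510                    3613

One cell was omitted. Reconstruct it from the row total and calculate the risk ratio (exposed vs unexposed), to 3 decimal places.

The missing cell is in the exposed row: 911 − 371 = 540.
So a = 540, b = 371, c = 1103, d = 2510.
RR = [a/(a+b)] / [c/(c+d)] = (540/911) / (1103/3613) = 0.59276/0.30529 = 1.94164

1.942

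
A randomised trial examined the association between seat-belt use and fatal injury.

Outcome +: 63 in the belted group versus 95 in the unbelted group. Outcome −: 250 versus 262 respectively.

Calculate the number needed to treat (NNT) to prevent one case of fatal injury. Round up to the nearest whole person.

Risk in treated group = 63/313 = 0.20128; risk in control = 95/357 = 0.26611.
Absolute risk reduction = 0.26611 − 0.20128 = 0.06483
NNT = 1 / ARR = 1 / 0.06483 = 15.425 → round up → 16

16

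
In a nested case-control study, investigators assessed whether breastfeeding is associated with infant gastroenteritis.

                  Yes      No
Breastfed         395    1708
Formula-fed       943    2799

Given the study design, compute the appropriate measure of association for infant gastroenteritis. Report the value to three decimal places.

Cells: a = 395, b = 1708, c = 943, d = 2799.
This is a nested case-control study: participants were sampled on outcome status, so risks in the source population cannot be estimated directly — relative risk is not valid here. The odds ratio is the appropriate measure.
OR = (a·d)/(b·c) = (395 × 2799) / (1708 × 943) = 1105605 / 1610644 = 0.68644

0.686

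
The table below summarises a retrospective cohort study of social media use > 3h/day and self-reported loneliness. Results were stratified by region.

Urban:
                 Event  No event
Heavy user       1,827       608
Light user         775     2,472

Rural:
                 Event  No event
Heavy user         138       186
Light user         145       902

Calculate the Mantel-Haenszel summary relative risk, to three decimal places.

RR_MH = Σ(aᵢ·n₀ᵢ/nᵢ) / Σ(cᵢ·n₁ᵢ/nᵢ), with n₁ᵢ = aᵢ+bᵢ (exposed), n₀ᵢ = cᵢ+dᵢ (unexposed), nᵢ = n₁ᵢ+n₀ᵢ.
Stratum 1 (Urban): n₁ = 2435, n₀ = 3247, n = 5682; a·n₀/n = 1827·3247/5682 = 1044.0459; c·n₁/n = 775·2435/5682 = 332.1234
Stratum 2 (Rural): n₁ = 324, n₀ = 1047, n = 1371; a·n₀/n = 138·1047/1371 = 105.3873; c·n₁/n = 145·324/1371 = 34.2670
RR_MH = (1044.0459 + 105.3873) / (332.1234 + 34.2670) = 1149.4332 / 366.3903 = 3.13718

3.137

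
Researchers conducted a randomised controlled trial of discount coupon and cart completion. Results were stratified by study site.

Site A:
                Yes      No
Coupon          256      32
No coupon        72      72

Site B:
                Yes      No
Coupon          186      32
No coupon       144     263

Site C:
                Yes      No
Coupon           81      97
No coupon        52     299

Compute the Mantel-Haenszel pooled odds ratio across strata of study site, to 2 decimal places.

OR_MH = Σ(aᵢdᵢ/nᵢ) / Σ(bᵢcᵢ/nᵢ), where nᵢ is the stratum total.
Stratum 1 (Site A): n = 432; a·d/n = 256·72/432 = 42.6667; b·c/n = 32·72/432 = 5.3333
Stratum 2 (Site B): n = 625; a·d/n = 186·263/625 = 78.2688; b·c/n = 32·144/625 = 7.3728
Stratum 3 (Site C): n = 529; a·d/n = 81·299/529 = 45.7826; b·c/n = 97·52/529 = 9.5350
OR_MH = (42.6667 + 78.2688 + 45.7826) / (5.3333 + 7.3728 + 9.5350) = 166.7181 / 22.2411 = 7.49594

7.50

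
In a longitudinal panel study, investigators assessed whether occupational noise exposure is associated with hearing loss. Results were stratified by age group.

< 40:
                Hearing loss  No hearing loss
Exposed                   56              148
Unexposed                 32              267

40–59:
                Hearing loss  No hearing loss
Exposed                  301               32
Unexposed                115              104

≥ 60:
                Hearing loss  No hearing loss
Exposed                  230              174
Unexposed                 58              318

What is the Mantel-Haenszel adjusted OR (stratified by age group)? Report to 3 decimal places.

6.210

OR_MH = Σ(aᵢdᵢ/nᵢ) / Σ(bᵢcᵢ/nᵢ), where nᵢ is the stratum total.
Stratum 1 (< 40): n = 503; a·d/n = 56·267/503 = 29.7256; b·c/n = 148·32/503 = 9.4155
Stratum 2 (40–59): n = 552; a·d/n = 301·104/552 = 56.7101; b·c/n = 32·115/552 = 6.6667
Stratum 3 (≥ 60): n = 780; a·d/n = 230·318/780 = 93.7692; b·c/n = 174·58/780 = 12.9385
OR_MH = (29.7256 + 56.7101 + 93.7692) / (9.4155 + 6.6667 + 12.9385) = 180.2050 / 29.0206 = 6.20955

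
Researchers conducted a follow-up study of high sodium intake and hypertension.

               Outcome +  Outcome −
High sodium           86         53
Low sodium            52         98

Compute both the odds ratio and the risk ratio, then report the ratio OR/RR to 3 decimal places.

Cells: a = 86, b = 53, c = 52, d = 98.
OR = (86·98)/(53·52) = 8428/2756 = 3.05806
Risk in exposed = 86/139 = 0.61871; risk in unexposed = 52/150 = 0.34667; RR = 1.78473
OR/RR = 3.05806 / 1.78473 = 1.71346
The outcome is not rare, so the OR lies further from 1 than the RR.

1.713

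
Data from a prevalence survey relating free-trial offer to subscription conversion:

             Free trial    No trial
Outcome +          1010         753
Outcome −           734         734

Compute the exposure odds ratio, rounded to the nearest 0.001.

Reading the table with exposure as columns: a = 1010 (Free trial, case), b = 734 (Free trial, non-case), c = 753 (No trial, case), d = 734.
OR = (a·d)/(b·c) = (1010 × 734) / (734 × 753) = 741340 / 552702 = 1.34130
The odds of subscription conversion are about 1.34 times as high in the free trial group.

1.341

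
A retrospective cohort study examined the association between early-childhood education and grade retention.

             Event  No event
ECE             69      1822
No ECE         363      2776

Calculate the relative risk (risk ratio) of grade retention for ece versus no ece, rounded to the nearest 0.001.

Cells: a = 69, b = 1822, c = 363, d = 2776.
Risk in exposed = 69/1891 = 0.03649; risk in unexposed = 363/3139 = 0.11564.
RR = 0.03649 / 0.11564 = 0.31553
The risk is 68% lower among the exposed than among the unexposed.

0.316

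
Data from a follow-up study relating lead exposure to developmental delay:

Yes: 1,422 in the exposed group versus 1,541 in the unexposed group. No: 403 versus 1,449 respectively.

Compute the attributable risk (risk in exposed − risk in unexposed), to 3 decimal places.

From the description: a = 1422, b = 403, c = 1541, d = 1449.
Risk in exposed = 1422/1825 = 0.779178; risk in unexposed = 1541/2990 = 0.515385.
Risk difference = 0.779178 − 0.515385 = 0.263793

0.264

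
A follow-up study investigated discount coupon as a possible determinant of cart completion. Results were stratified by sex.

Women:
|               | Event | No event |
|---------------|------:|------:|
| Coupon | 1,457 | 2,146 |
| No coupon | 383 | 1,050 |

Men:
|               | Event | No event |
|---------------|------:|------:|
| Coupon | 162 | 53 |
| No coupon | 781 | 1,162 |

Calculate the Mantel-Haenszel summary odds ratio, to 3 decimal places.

2.144

OR_MH = Σ(aᵢdᵢ/nᵢ) / Σ(bᵢcᵢ/nᵢ), where nᵢ is the stratum total.
Stratum 1 (Women): n = 5036; a·d/n = 1457·1050/5036 = 303.7828; b·c/n = 2146·383/5036 = 163.2085
Stratum 2 (Men): n = 2158; a·d/n = 162·1162/2158 = 87.2308; b·c/n = 53·781/2158 = 19.1812
OR_MH = (303.7828 + 87.2308) / (163.2085 + 19.1812) = 391.0135 / 182.3897 = 2.14384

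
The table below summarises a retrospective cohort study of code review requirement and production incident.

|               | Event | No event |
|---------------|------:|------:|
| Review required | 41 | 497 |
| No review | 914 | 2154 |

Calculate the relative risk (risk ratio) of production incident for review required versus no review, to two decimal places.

0.26

Cells: a = 41, b = 497, c = 914, d = 2154.
Risk in exposed = 41/538 = 0.07621; risk in unexposed = 914/3068 = 0.29791.
RR = 0.07621 / 0.29791 = 0.25581
The risk is 74% lower among the exposed than among the unexposed.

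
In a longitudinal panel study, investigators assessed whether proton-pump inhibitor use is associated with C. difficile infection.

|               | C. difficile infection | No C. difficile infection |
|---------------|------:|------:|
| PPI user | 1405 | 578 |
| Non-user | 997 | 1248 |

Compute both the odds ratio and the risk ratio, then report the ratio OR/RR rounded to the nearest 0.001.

1.907

Cells: a = 1405, b = 578, c = 997, d = 1248.
OR = (1405·1248)/(578·997) = 1753440/576266 = 3.04276
Risk in exposed = 1405/1983 = 0.70852; risk in unexposed = 997/2245 = 0.44410; RR = 1.59542
OR/RR = 3.04276 / 1.59542 = 1.90719
The outcome is not rare, so the OR lies further from 1 than the RR.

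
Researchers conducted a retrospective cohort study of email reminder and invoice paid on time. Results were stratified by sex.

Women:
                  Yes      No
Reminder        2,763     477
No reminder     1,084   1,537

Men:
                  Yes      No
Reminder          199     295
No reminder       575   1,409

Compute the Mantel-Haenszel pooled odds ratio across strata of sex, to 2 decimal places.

OR_MH = Σ(aᵢdᵢ/nᵢ) / Σ(bᵢcᵢ/nᵢ), where nᵢ is the stratum total.
Stratum 1 (Women): n = 5861; a·d/n = 2763·1537/5861 = 724.5745; b·c/n = 477·1084/5861 = 88.2218
Stratum 2 (Men): n = 2478; a·d/n = 199·1409/2478 = 113.1521; b·c/n = 295·575/2478 = 68.4524
OR_MH = (724.5745 + 113.1521) / (88.2218 + 68.4524) = 837.7266 / 156.6742 = 5.34693

5.35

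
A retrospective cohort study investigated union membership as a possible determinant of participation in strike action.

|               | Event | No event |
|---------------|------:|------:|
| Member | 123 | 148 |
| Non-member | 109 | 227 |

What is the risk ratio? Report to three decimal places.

1.399

Cells: a = 123, b = 148, c = 109, d = 227.
Risk in exposed = 123/271 = 0.45387; risk in unexposed = 109/336 = 0.32440.
RR = 0.45387 / 0.32440 = 1.39910
The risk among the exposed is 1.40 times that among the unexposed.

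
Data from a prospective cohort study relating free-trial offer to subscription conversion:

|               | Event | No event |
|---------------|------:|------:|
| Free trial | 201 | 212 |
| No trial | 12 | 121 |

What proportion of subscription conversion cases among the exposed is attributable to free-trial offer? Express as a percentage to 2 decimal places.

81.46

Cells: a = 201, b = 212, c = 12, d = 121.
Risk in exposed = 201/413 = 0.48668; risk in unexposed = 12/133 = 0.09023.
RR = 0.48668/0.09023 = 5.39407
AR% = (RR − 1)/RR × 100 = (5.39407 − 1)/5.39407 × 100 = 81.4611%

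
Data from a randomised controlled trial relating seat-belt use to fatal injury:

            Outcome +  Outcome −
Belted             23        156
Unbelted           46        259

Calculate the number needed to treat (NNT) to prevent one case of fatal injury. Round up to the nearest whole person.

45

Risk in treated group = 23/179 = 0.12849; risk in control = 46/305 = 0.15082.
Absolute risk reduction = 0.15082 − 0.12849 = 0.02233
NNT = 1 / ARR = 1 / 0.02233 = 44.787 → round up → 45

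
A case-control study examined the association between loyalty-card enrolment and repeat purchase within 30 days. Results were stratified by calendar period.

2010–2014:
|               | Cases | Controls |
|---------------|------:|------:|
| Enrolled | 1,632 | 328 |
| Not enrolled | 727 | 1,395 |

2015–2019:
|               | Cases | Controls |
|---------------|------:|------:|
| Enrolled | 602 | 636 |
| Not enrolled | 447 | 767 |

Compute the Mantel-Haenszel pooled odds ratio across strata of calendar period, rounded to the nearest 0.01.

OR_MH = Σ(aᵢdᵢ/nᵢ) / Σ(bᵢcᵢ/nᵢ), where nᵢ is the stratum total.
Stratum 1 (2010–2014): n = 4082; a·d/n = 1632·1395/4082 = 557.7266; b·c/n = 328·727/4082 = 58.4165
Stratum 2 (2015–2019): n = 2452; a·d/n = 602·767/2452 = 188.3091; b·c/n = 636·447/2452 = 115.9429
OR_MH = (557.7266 + 188.3091) / (58.4165 + 115.9429) = 746.0357 / 174.3594 = 4.27872

4.28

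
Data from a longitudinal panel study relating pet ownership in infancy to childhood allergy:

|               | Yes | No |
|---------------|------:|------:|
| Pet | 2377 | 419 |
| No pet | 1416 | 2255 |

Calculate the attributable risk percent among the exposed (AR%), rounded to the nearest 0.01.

Cells: a = 2377, b = 419, c = 1416, d = 2255.
Risk in exposed = 2377/2796 = 0.85014; risk in unexposed = 1416/3671 = 0.38573.
RR = 0.85014/0.38573 = 2.20401
AR% = (RR − 1)/RR × 100 = (2.20401 − 1)/2.20401 × 100 = 54.6281%

54.63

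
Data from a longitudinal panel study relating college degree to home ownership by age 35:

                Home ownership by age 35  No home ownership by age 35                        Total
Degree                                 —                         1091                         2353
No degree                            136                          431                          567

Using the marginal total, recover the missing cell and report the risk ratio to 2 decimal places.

2.24

The missing cell is in the exposed row: 2353 − 1091 = 1262.
So a = 1262, b = 1091, c = 136, d = 431.
RR = [a/(a+b)] / [c/(c+d)] = (1262/2353) / (136/567) = 0.53634/0.23986 = 2.23605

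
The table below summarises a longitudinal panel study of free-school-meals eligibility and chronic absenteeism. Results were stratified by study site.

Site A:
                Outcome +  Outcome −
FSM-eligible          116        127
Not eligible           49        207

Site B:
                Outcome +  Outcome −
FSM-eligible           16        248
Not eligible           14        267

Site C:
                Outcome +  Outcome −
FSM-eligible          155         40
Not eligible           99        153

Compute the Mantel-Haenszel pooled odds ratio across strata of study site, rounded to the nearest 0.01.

3.94

OR_MH = Σ(aᵢdᵢ/nᵢ) / Σ(bᵢcᵢ/nᵢ), where nᵢ is the stratum total.
Stratum 1 (Site A): n = 499; a·d/n = 116·207/499 = 48.1202; b·c/n = 127·49/499 = 12.4709
Stratum 2 (Site B): n = 545; a·d/n = 16·267/545 = 7.8385; b·c/n = 248·14/545 = 6.3706
Stratum 3 (Site C): n = 447; a·d/n = 155·153/447 = 53.0537; b·c/n = 40·99/447 = 8.8591
OR_MH = (48.1202 + 7.8385 + 53.0537) / (12.4709 + 6.3706 + 8.8591) = 109.0125 / 27.7006 = 3.93538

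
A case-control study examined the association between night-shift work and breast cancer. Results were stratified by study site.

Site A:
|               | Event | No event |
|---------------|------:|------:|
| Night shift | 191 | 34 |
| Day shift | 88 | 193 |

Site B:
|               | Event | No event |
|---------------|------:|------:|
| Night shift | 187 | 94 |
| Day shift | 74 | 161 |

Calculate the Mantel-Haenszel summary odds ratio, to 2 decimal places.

OR_MH = Σ(aᵢdᵢ/nᵢ) / Σ(bᵢcᵢ/nᵢ), where nᵢ is the stratum total.
Stratum 1 (Site A): n = 506; a·d/n = 191·193/506 = 72.8518; b·c/n = 34·88/506 = 5.9130
Stratum 2 (Site B): n = 516; a·d/n = 187·161/516 = 58.3469; b·c/n = 94·74/516 = 13.4806
OR_MH = (72.8518 + 58.3469) / (5.9130 + 13.4806) = 131.1987 / 19.3937 = 6.76503

6.77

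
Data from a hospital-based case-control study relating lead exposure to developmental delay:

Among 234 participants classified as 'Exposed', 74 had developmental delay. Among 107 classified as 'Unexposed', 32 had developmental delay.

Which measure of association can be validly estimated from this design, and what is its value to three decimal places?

From the description: a = 74, b = 160, c = 32, d = 75.
This is a hospital-based case-control study: participants were sampled on outcome status, so risks in the source population cannot be estimated directly — relative risk is not valid here. The odds ratio is the appropriate measure.
OR = (a·d)/(b·c) = (74 × 75) / (160 × 32) = 5550 / 5120 = 1.08398

1.084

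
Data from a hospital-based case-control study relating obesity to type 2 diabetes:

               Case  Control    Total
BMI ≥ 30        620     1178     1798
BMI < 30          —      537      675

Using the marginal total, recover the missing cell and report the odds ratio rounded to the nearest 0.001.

The missing cell is in the unexposed row: 675 − 537 = 138.
So a = 620, b = 1178, c = 138, d = 537.
OR = (a·d)/(b·c) = (620 × 537) / (1178 × 138) = 332940 / 162564 = 2.04805

2.048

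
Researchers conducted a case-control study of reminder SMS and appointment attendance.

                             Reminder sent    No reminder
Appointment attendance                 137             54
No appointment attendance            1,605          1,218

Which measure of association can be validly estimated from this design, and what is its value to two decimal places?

Reading the table with exposure as columns: a = 137 (Reminder sent, case), b = 1605 (Reminder sent, non-case), c = 54 (No reminder, case), d = 1218.
This is a case-control study: participants were sampled on outcome status, so risks in the source population cannot be estimated directly — relative risk is not valid here. The odds ratio is the appropriate measure.
OR = (a·d)/(b·c) = (137 × 1218) / (1605 × 54) = 166866 / 86670 = 1.92530

1.93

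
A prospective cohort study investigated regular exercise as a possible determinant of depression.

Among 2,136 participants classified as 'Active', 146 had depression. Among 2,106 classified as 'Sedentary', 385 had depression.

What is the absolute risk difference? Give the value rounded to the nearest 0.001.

From the description: a = 146, b = 1990, c = 385, d = 1721.
Risk in exposed = 146/2136 = 0.068352; risk in unexposed = 385/2106 = 0.182811.
Risk difference = 0.068352 − 0.182811 = -0.114459

-0.114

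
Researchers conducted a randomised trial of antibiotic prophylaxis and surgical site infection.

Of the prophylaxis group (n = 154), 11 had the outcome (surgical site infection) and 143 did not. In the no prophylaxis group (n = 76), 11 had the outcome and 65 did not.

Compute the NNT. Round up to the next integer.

14

Risk in treated group = 11/154 = 0.07143; risk in control = 11/76 = 0.14474.
Absolute risk reduction = 0.14474 − 0.07143 = 0.07331
NNT = 1 / ARR = 1 / 0.07331 = 13.641 → round up → 14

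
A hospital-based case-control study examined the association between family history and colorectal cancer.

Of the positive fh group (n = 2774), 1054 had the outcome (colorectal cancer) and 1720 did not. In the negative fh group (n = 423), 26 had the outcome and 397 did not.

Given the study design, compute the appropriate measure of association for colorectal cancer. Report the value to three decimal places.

9.357

From the description: a = 1054, b = 1720, c = 26, d = 397.
This is a hospital-based case-control study: participants were sampled on outcome status, so risks in the source population cannot be estimated directly — relative risk is not valid here. The odds ratio is the appropriate measure.
OR = (a·d)/(b·c) = (1054 × 397) / (1720 × 26) = 418438 / 44720 = 9.35684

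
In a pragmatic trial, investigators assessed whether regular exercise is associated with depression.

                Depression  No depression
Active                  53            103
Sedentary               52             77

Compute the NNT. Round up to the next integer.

Risk in treated group = 53/156 = 0.33974; risk in control = 52/129 = 0.40310.
Absolute risk reduction = 0.40310 − 0.33974 = 0.06336
NNT = 1 / ARR = 1 / 0.06336 = 15.784 → round up → 16

16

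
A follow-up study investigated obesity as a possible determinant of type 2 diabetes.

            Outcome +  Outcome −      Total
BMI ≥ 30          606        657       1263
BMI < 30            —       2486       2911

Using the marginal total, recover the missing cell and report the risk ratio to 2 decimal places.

The missing cell is in the unexposed row: 2911 − 2486 = 425.
So a = 606, b = 657, c = 425, d = 2486.
RR = [a/(a+b)] / [c/(c+d)] = (606/1263) / (425/2911) = 0.47981/0.14600 = 3.28642

3.29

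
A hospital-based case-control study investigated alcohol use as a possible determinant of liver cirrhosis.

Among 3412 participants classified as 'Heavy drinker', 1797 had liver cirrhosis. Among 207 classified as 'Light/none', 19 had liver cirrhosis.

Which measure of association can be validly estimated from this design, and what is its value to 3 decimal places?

From the description: a = 1797, b = 1615, c = 19, d = 188.
This is a hospital-based case-control study: participants were sampled on outcome status, so risks in the source population cannot be estimated directly — relative risk is not valid here. The odds ratio is the appropriate measure.
OR = (a·d)/(b·c) = (1797 × 188) / (1615 × 19) = 337836 / 30685 = 11.00981

11.010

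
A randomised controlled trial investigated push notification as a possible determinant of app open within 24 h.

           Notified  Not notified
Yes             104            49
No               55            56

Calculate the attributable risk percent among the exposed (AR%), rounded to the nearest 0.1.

Reading the table with exposure as columns: a = 104 (Notified, case), b = 55 (Notified, non-case), c = 49 (Not notified, case), d = 56.
Risk in exposed = 104/159 = 0.65409; risk in unexposed = 49/105 = 0.46667.
RR = 0.65409/0.46667 = 1.40162
AR% = (RR − 1)/RR × 100 = (1.40162 − 1)/1.40162 × 100 = 28.6538%

28.7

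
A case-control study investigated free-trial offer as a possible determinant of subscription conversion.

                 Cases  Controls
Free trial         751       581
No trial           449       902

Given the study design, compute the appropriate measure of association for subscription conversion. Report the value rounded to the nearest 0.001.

Cells: a = 751, b = 581, c = 449, d = 902.
This is a case-control study: participants were sampled on outcome status, so risks in the source population cannot be estimated directly — relative risk is not valid here. The odds ratio is the appropriate measure.
OR = (a·d)/(b·c) = (751 × 902) / (581 × 449) = 677402 / 260869 = 2.59671

2.597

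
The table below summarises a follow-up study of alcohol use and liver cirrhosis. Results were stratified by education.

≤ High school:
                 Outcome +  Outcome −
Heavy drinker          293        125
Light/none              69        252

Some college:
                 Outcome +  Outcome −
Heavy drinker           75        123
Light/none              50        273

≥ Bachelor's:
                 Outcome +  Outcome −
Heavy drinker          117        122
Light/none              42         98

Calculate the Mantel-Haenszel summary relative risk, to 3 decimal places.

2.567

RR_MH = Σ(aᵢ·n₀ᵢ/nᵢ) / Σ(cᵢ·n₁ᵢ/nᵢ), with n₁ᵢ = aᵢ+bᵢ (exposed), n₀ᵢ = cᵢ+dᵢ (unexposed), nᵢ = n₁ᵢ+n₀ᵢ.
Stratum 1 (≤ High school): n₁ = 418, n₀ = 321, n = 739; a·n₀/n = 293·321/739 = 127.2706; c·n₁/n = 69·418/739 = 39.0284
Stratum 2 (Some college): n₁ = 198, n₀ = 323, n = 521; a·n₀/n = 75·323/521 = 46.4971; c·n₁/n = 50·198/521 = 19.0019
Stratum 3 (≥ Bachelor's): n₁ = 239, n₀ = 140, n = 379; a·n₀/n = 117·140/379 = 43.2190; c·n₁/n = 42·239/379 = 26.4855
RR_MH = (127.2706 + 46.4971 + 43.2190) / (39.0284 + 19.0019 + 26.4855) = 216.9868 / 84.5158 = 2.56741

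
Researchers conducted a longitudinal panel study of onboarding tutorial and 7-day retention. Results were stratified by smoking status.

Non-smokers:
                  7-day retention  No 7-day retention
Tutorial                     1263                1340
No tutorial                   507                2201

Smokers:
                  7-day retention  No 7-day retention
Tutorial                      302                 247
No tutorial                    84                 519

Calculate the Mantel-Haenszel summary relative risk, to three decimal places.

2.780

RR_MH = Σ(aᵢ·n₀ᵢ/nᵢ) / Σ(cᵢ·n₁ᵢ/nᵢ), with n₁ᵢ = aᵢ+bᵢ (exposed), n₀ᵢ = cᵢ+dᵢ (unexposed), nᵢ = n₁ᵢ+n₀ᵢ.
Stratum 1 (Non-smokers): n₁ = 2603, n₀ = 2708, n = 5311; a·n₀/n = 1263·2708/5311 = 643.9849; c·n₁/n = 507·2603/5311 = 248.4882
Stratum 2 (Smokers): n₁ = 549, n₀ = 603, n = 1152; a·n₀/n = 302·603/1152 = 158.0781; c·n₁/n = 84·549/1152 = 40.0312
RR_MH = (643.9849 + 158.0781) / (248.4882 + 40.0312) = 802.0631 / 288.5195 = 2.77993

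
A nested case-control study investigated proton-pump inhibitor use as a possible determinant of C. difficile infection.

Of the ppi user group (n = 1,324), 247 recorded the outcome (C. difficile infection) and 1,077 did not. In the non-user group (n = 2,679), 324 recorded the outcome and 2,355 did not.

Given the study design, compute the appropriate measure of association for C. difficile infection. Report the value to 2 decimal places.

1.67

From the description: a = 247, b = 1077, c = 324, d = 2355.
This is a nested case-control study: participants were sampled on outcome status, so risks in the source population cannot be estimated directly — relative risk is not valid here. The odds ratio is the appropriate measure.
OR = (a·d)/(b·c) = (247 × 2355) / (1077 × 324) = 581685 / 348948 = 1.66697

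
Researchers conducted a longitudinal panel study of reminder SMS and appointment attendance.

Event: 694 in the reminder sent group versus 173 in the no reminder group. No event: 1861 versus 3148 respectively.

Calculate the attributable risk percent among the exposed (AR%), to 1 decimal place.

80.8

From the description: a = 694, b = 1861, c = 173, d = 3148.
Risk in exposed = 694/2555 = 0.27162; risk in unexposed = 173/3321 = 0.05209.
RR = 0.27162/0.05209 = 5.21424
AR% = (RR − 1)/RR × 100 = (5.21424 − 1)/5.21424 × 100 = 80.8218%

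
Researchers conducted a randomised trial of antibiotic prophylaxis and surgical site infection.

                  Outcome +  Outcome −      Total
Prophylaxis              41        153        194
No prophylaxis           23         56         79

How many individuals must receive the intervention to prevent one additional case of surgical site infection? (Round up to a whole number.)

Risk in treated group = 41/194 = 0.21134; risk in control = 23/79 = 0.29114.
Absolute risk reduction = 0.29114 − 0.21134 = 0.07980
NNT = 1 / ARR = 1 / 0.07980 = 12.531 → round up → 13

13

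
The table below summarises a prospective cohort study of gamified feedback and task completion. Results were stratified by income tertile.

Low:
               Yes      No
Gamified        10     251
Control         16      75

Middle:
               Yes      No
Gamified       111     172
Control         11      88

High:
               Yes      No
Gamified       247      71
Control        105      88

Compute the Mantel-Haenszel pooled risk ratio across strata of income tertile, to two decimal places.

1.46

RR_MH = Σ(aᵢ·n₀ᵢ/nᵢ) / Σ(cᵢ·n₁ᵢ/nᵢ), with n₁ᵢ = aᵢ+bᵢ (exposed), n₀ᵢ = cᵢ+dᵢ (unexposed), nᵢ = n₁ᵢ+n₀ᵢ.
Stratum 1 (Low): n₁ = 261, n₀ = 91, n = 352; a·n₀/n = 10·91/352 = 2.5852; c·n₁/n = 16·261/352 = 11.8636
Stratum 2 (Middle): n₁ = 283, n₀ = 99, n = 382; a·n₀/n = 111·99/382 = 28.7670; c·n₁/n = 11·283/382 = 8.1492
Stratum 3 (High): n₁ = 318, n₀ = 193, n = 511; a·n₀/n = 247·193/511 = 93.2896; c·n₁/n = 105·318/511 = 65.3425
RR_MH = (2.5852 + 28.7670 + 93.2896) / (11.8636 + 8.1492 + 65.3425) = 124.6419 / 85.3553 = 1.46027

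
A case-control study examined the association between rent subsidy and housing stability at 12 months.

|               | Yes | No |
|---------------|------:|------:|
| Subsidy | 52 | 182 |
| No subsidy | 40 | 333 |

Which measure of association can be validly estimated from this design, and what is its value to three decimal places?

Cells: a = 52, b = 182, c = 40, d = 333.
This is a case-control study: participants were sampled on outcome status, so risks in the source population cannot be estimated directly — relative risk is not valid here. The odds ratio is the appropriate measure.
OR = (a·d)/(b·c) = (52 × 333) / (182 × 40) = 17316 / 7280 = 2.37857

2.379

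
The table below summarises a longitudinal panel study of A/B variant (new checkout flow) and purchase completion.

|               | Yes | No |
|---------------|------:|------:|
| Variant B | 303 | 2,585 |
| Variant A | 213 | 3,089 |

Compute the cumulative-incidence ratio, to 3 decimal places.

Cells: a = 303, b = 2585, c = 213, d = 3089.
Risk in exposed = 303/2888 = 0.10492; risk in unexposed = 213/3302 = 0.06451.
RR = 0.10492 / 0.06451 = 1.62646
The risk among the exposed is 1.63 times that among the unexposed.

1.626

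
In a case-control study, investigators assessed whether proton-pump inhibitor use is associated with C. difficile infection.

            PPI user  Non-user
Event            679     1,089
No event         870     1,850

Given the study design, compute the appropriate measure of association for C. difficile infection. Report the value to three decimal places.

1.326

Reading the table with exposure as columns: a = 679 (PPI user, case), b = 870 (PPI user, non-case), c = 1089 (Non-user, case), d = 1850.
This is a case-control study: participants were sampled on outcome status, so risks in the source population cannot be estimated directly — relative risk is not valid here. The odds ratio is the appropriate measure.
OR = (a·d)/(b·c) = (679 × 1850) / (870 × 1089) = 1256150 / 947430 = 1.32585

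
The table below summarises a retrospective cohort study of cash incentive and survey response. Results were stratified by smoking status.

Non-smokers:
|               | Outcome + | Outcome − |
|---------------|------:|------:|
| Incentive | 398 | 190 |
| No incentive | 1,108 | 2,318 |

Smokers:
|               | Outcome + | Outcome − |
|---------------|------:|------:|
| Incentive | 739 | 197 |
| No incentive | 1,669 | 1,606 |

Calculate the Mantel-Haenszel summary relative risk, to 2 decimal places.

1.71

RR_MH = Σ(aᵢ·n₀ᵢ/nᵢ) / Σ(cᵢ·n₁ᵢ/nᵢ), with n₁ᵢ = aᵢ+bᵢ (exposed), n₀ᵢ = cᵢ+dᵢ (unexposed), nᵢ = n₁ᵢ+n₀ᵢ.
Stratum 1 (Non-smokers): n₁ = 588, n₀ = 3426, n = 4014; a·n₀/n = 398·3426/4014 = 339.6981; c·n₁/n = 1108·588/4014 = 162.3079
Stratum 2 (Smokers): n₁ = 936, n₀ = 3275, n = 4211; a·n₀/n = 739·3275/4211 = 574.7388; c·n₁/n = 1669·936/4211 = 370.9770
RR_MH = (339.6981 + 574.7388) / (162.3079 + 370.9770) = 914.4368 / 533.2849 = 1.71472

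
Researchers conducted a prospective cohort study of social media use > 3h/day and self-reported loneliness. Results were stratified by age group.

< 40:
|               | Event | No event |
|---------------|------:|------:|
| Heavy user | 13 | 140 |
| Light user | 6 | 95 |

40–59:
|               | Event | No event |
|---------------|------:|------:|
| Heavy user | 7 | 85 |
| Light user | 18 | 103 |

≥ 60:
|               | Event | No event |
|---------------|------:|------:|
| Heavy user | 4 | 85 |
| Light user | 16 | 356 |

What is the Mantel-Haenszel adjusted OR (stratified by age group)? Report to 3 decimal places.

0.843

OR_MH = Σ(aᵢdᵢ/nᵢ) / Σ(bᵢcᵢ/nᵢ), where nᵢ is the stratum total.
Stratum 1 (< 40): n = 254; a·d/n = 13·95/254 = 4.8622; b·c/n = 140·6/254 = 3.3071
Stratum 2 (40–59): n = 213; a·d/n = 7·103/213 = 3.3850; b·c/n = 85·18/213 = 7.1831
Stratum 3 (≥ 60): n = 461; a·d/n = 4·356/461 = 3.0889; b·c/n = 85·16/461 = 2.9501
OR_MH = (4.8622 + 3.3850 + 3.0889) / (3.3071 + 7.1831 + 2.9501) = 11.3361 / 13.4403 = 0.84344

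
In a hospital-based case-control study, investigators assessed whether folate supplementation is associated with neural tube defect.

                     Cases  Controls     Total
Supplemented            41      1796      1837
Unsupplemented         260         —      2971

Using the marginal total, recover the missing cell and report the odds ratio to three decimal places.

0.238

The missing cell is in the unexposed row: 2971 − 260 = 2711.
So a = 41, b = 1796, c = 260, d = 2711.
OR = (a·d)/(b·c) = (41 × 2711) / (1796 × 260) = 111151 / 466960 = 0.23803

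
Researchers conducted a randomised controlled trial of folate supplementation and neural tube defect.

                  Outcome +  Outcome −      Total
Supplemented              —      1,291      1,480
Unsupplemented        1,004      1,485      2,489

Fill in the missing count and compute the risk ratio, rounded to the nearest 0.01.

0.32

The missing cell is in the exposed row: 1480 − 1291 = 189.
So a = 189, b = 1291, c = 1004, d = 1485.
RR = [a/(a+b)] / [c/(c+d)] = (189/1480) / (1004/2489) = 0.12770/0.40337 = 0.31659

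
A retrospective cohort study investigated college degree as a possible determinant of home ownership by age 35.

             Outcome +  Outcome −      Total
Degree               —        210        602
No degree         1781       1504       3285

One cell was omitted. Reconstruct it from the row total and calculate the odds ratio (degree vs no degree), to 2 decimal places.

The missing cell is in the exposed row: 602 − 210 = 392.
So a = 392, b = 210, c = 1781, d = 1504.
OR = (a·d)/(b·c) = (392 × 1504) / (210 × 1781) = 589568 / 374010 = 1.57634

1.58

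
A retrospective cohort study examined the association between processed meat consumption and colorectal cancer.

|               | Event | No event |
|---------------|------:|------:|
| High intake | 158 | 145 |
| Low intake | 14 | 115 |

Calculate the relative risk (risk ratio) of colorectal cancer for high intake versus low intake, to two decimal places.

Cells: a = 158, b = 145, c = 14, d = 115.
Risk in exposed = 158/303 = 0.52145; risk in unexposed = 14/129 = 0.10853.
RR = 0.52145 / 0.10853 = 4.80481
The risk among the exposed is 4.80 times that among the unexposed.

4.80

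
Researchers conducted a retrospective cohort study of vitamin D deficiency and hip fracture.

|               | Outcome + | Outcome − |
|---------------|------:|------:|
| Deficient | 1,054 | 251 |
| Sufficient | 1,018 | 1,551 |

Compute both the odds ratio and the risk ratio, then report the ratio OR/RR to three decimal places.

3.139

Cells: a = 1054, b = 251, c = 1018, d = 1551.
OR = (1054·1551)/(251·1018) = 1634754/255518 = 6.39780
Risk in exposed = 1054/1305 = 0.80766; risk in unexposed = 1018/2569 = 0.39626; RR = 2.03820
OR/RR = 6.39780 / 2.03820 = 3.13895
The outcome is not rare, so the OR lies further from 1 than the RR.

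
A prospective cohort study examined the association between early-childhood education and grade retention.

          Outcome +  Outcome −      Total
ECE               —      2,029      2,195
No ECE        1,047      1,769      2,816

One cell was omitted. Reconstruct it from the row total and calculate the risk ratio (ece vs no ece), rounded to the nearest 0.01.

0.20

The missing cell is in the exposed row: 2195 − 2029 = 166.
So a = 166, b = 2029, c = 1047, d = 1769.
RR = [a/(a+b)] / [c/(c+d)] = (166/2195) / (1047/2816) = 0.07563/0.37180 = 0.20340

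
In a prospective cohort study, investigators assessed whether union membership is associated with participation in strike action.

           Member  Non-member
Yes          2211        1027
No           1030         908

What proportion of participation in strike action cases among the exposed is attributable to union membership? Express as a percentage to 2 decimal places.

Reading the table with exposure as columns: a = 2211 (Member, case), b = 1030 (Member, non-case), c = 1027 (Non-member, case), d = 908.
Risk in exposed = 2211/3241 = 0.68220; risk in unexposed = 1027/1935 = 0.53075.
RR = 0.68220/0.53075 = 1.28535
AR% = (RR − 1)/RR × 100 = (1.28535 − 1)/1.28535 × 100 = 22.2000%

22.20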